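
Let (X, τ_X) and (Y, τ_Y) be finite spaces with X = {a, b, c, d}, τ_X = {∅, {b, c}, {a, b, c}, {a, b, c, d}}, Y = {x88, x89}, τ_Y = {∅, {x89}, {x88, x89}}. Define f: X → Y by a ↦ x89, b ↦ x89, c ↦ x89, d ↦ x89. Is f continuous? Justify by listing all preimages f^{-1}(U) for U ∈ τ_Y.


f IS continuous.

Compute f^{-1}(U) for each U ∈ τ_Y:
  U = ∅: f^{-1}(U) = ∅ ∈ τ_X ✓.
  U = {x89}: f^{-1}(U) = {a, b, c, d} ∈ τ_X ✓.
  U = {x88, x89}: f^{-1}(U) = {a, b, c, d} ∈ τ_X ✓.
Every preimage lies in τ_X, so f IS continuous.


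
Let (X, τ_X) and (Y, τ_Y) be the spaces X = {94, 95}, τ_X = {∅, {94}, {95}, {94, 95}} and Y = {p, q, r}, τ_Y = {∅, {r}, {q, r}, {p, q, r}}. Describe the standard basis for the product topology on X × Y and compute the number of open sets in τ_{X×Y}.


Basis B = {∅ × ∅, {94} × {r}, {95} × {r}, {94} × {q, r}, {94, 95} × {r}, {95} × {q, r}, {94} × {p, q, r}, {95} × {p, q, r}, {94, 95} × {q, r}, {94, 95} × {p, q, r}}; |τ_{X×Y}| = 16.

Enumerate products U × V with U ∈ τ_X, V ∈ τ_Y (deduplicated):
  ∅ × ∅ = {} (∅)
  {94} × {r} = {(94,r)}
  {95} × {r} = {(95,r)}
  {94} × {q, r} = {(94,q), (94,r)}
  {94, 95} × {r} = {(94,r), (95,r)}
  {95} × {q, r} = {(95,q), (95,r)}
  {94} × {p, q, r} = {(94,p), (94,q), (94,r)}
  {95} × {p, q, r} = {(95,p), (95,q), (95,r)}
  {94, 95} × {q, r} = {(94,q), (94,r), (95,q), (95,r)}
  {94, 95} × {p, q, r} = {(94,p), (94,q), (94,r), (95,p), (95,q), (95,r)}
These 10 distinct sets form the basis B.
Close under arbitrary unions to get τ_{X×Y}; counting gives |τ_{X×Y}| = 16.


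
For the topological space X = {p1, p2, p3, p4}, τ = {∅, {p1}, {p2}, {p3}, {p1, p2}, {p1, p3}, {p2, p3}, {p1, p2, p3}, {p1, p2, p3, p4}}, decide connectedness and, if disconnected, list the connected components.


(X, τ) is connected.

Find clopen sets (U ∈ τ with X ∖ U ∈ τ):
  U = ∅, X ∖ U = {p1, p2, p3, p4} — both open, so U is clopen.
  U = {p1, p2, p3, p4}, X ∖ U = ∅ — both open, so U is clopen.
Only trivial clopens (∅ and X) exist, so (X, τ) is connected.
Compute connected components by grouping points that agree on all clopens:
  component: {p1, p2, p3, p4}


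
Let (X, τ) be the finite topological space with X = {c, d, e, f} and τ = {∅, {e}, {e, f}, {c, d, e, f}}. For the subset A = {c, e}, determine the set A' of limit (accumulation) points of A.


A' = {c, d, f}

For each x ∈ X, list the open sets U ∈ τ with x ∈ U, then check whether U ∩ (A ∖ {x}) ≠ ∅ for every such U.
  x = c: opens ∋ x are {c, d, e, f}; each meets A ∖ {c}, so x IS a limit point.
  x = d: opens ∋ x are {c, d, e, f}; each meets A ∖ {d}, so x IS a limit point.
  x = e: open {e} ∋ x has {e} ∩ (A ∖ {e}) = ∅, so x is NOT a limit point.
  x = f: opens ∋ x are {e, f}, {c, d, e, f}; each meets A ∖ {f}, so x IS a limit point.
Collecting: A' = {c, d, f}.


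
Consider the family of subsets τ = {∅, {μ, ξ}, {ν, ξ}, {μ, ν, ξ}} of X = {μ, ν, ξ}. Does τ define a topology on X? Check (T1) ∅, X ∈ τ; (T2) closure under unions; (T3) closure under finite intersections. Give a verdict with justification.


τ is NOT a topology on X.

Axiom (T1): ∅ ∈ τ? Yes; X ∈ τ? Yes.
Axiom (T2/T3): check pairwise unions and intersections of members of τ.
Counterexample for (T3): {μ, ξ} ∩ {ν, ξ} = {ξ} ∉ τ. Therefore τ is NOT a topology.


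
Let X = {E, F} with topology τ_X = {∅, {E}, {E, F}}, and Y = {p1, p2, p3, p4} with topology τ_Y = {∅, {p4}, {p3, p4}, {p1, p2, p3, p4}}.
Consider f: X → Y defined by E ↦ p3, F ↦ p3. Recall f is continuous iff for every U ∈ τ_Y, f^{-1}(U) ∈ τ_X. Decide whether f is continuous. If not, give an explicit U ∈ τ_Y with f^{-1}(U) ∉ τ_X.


f IS continuous.

Compute f^{-1}(U) for each U ∈ τ_Y:
  U = ∅: f^{-1}(U) = ∅ ∈ τ_X ✓.
  U = {p4}: f^{-1}(U) = ∅ ∈ τ_X ✓.
  U = {p3, p4}: f^{-1}(U) = {E, F} ∈ τ_X ✓.
  U = {p1, p2, p3, p4}: f^{-1}(U) = {E, F} ∈ τ_X ✓.
Every preimage lies in τ_X, so f IS continuous.


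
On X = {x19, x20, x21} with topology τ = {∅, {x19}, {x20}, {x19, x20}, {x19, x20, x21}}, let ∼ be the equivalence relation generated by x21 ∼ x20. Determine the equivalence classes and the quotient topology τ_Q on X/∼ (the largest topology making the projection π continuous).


X/∼ = {[x19], [x20=x21]}; |τ_Q| = 3.

Equivalence classes: [x19], [x20=x21].
Quotient map π: X → X/∼ sends x19 ↦ [x19], x20 ↦ [x20=x21], x21 ↦ [x20=x21].
For each subset V ⊆ X/∼, compute π^{-1}(V) ⊆ X and check whether π^{-1}(V) ∈ τ. V is open in τ_Q iff π^{-1}(V) ∈ τ.
  V = {}: π^{-1}(V) = ∅ ∈ τ ✓.
  V = {[x19]}: π^{-1}(V) = {x19} ∈ τ ✓.
  V = {[x20=x21]}: π^{-1}(V) = {x20, x21} ∉ τ ✗.
  V = {[x19], [x20=x21]}: π^{-1}(V) = {x19, x20, x21} ∈ τ ✓.
Open sets in the quotient: τ_Q = {{}, {[x19]}, {[x19], [x20=x21]}} (3 elements).


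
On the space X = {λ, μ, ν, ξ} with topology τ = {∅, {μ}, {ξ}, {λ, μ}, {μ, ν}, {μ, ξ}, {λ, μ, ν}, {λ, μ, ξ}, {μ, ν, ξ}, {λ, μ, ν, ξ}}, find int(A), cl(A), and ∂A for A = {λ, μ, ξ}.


int(A) = {λ, μ, ξ}, cl(A) = {λ, μ, ν, ξ}, ∂A = {ν}.

Closed sets in (X, τ) are complements of opens:
  closed(X, τ) = {∅, {λ}, {ν}, {ξ}, {λ, ν}, {λ, ξ}, {ν, ξ}, {λ, μ, ν}, {λ, ν, ξ}, {λ, μ, ν, ξ}}.
int(A) = ⋃ {U ∈ τ : U ⊆ A}. Opens contained in A: ∅, {μ}, {ξ}, {λ, μ}, {μ, ξ}, {λ, μ, ξ}.
Taking the union of these: int(A) = {λ, μ, ξ}.
cl(A) = ⋂ {C closed : A ⊆ C}. Closed sets containing A: {λ, μ, ν, ξ}.
Intersecting these: cl(A) = {λ, μ, ν, ξ}.
∂A = cl(A) ∖ int(A) = {λ, μ, ν, ξ} ∖ {λ, μ, ξ} = {ν}.


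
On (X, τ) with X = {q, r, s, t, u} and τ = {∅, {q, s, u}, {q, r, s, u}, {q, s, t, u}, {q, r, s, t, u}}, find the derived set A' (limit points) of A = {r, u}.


A' = {q, r, s, t}

For each x ∈ X, list the open sets U ∈ τ with x ∈ U, then check whether U ∩ (A ∖ {x}) ≠ ∅ for every such U.
  x = q: opens ∋ x are {q, s, u}, {q, r, s, u}, {q, s, t, u}, {q, r, s, t, u}; each meets A ∖ {q}, so x IS a limit point.
  x = r: opens ∋ x are {q, r, s, u}, {q, r, s, t, u}; each meets A ∖ {r}, so x IS a limit point.
  x = s: opens ∋ x are {q, s, u}, {q, r, s, u}, {q, s, t, u}, {q, r, s, t, u}; each meets A ∖ {s}, so x IS a limit point.
  x = t: opens ∋ x are {q, s, t, u}, {q, r, s, t, u}; each meets A ∖ {t}, so x IS a limit point.
  x = u: open {q, s, u} ∋ x has {q, s, u} ∩ (A ∖ {u}) = ∅, so x is NOT a limit point.
Collecting: A' = {q, r, s, t}.


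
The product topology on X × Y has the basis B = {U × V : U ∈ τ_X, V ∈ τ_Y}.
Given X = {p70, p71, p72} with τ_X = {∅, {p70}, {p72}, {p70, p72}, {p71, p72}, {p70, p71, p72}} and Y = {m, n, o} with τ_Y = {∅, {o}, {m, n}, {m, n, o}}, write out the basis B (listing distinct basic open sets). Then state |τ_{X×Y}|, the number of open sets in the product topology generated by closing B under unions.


Basis B = {∅ × ∅, {p70} × {o}, {p72} × {o}, {p70} × {m, n}, {p70, p72} × {o}, {p71, p72} × {o}, {p72} × {m, n}, {p70} × {m, n, o}, {p70, p71, p72} × {o}, {p72} × {m, n, o}, {p70, p72} × {m, n}, {p71, p72} × {m, n}, {p70, p72} × {m, n, o}, {p70, p71, p72} × {m, n}, {p71, p72} × {m, n, o}, {p70, p71, p72} × {m, n, o}}; |τ_{X×Y}| = 36.

Enumerate products U × V with U ∈ τ_X, V ∈ τ_Y (deduplicated):
  ∅ × ∅ = {} (∅)
  {p70} × {o} = {(p70,o)}
  {p72} × {o} = {(p72,o)}
  {p70} × {m, n} = {(p70,m), (p70,n)}
  {p70, p72} × {o} = {(p70,o), (p72,o)}
  {p71, p72} × {o} = {(p71,o), (p72,o)}
  {p72} × {m, n} = {(p72,m), (p72,n)}
  {p70} × {m, n, o} = {(p70,m), (p70,n), (p70,o)}
  {p70, p71, p72} × {o} = {(p70,o), (p71,o), (p72,o)}
  {p72} × {m, n, o} = {(p72,m), (p72,n), (p72,o)}
  {p70, p72} × {m, n} = {(p70,m), (p70,n), (p72,m), (p72,n)}
  {p71, p72} × {m, n} = {(p71,m), (p71,n), (p72,m), (p72,n)}
  {p70, p72} × {m, n, o} = {(p70,m), (p70,n), (p70,o), (p72,m), (p72,n), (p72,o)}
  {p70, p71, p72} × {m, n} = {(p70,m), (p70,n), (p71,m), (p71,n), (p72,m), (p72,n)}
  {p71, p72} × {m, n, o} = {(p71,m), (p71,n), (p71,o), (p72,m), (p72,n), (p72,o)}
  {p70, p71, p72} × {m, n, o} = {(p70,m), (p70,n), (p70,o), (p71,m), (p71,n), (p71,o), (p72,m), (p72,n), (p72,o)}
These 16 distinct sets form the basis B.
Close under arbitrary unions to get τ_{X×Y}; counting gives |τ_{X×Y}| = 36.


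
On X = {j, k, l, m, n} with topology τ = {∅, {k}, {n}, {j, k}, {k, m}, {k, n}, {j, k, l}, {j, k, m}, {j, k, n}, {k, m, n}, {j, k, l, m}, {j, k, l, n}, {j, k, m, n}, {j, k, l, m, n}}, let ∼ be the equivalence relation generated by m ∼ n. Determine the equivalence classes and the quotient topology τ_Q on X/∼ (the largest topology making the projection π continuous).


X/∼ = {[j], [k], [l], [m=n]}; |τ_Q| = 7.

Equivalence classes: [j], [k], [l], [m=n].
Quotient map π: X → X/∼ sends j ↦ [j], k ↦ [k], l ↦ [l], m ↦ [m=n], n ↦ [m=n].
For each subset V ⊆ X/∼, compute π^{-1}(V) ⊆ X and check whether π^{-1}(V) ∈ τ. V is open in τ_Q iff π^{-1}(V) ∈ τ.
  V = {}: π^{-1}(V) = ∅ ∈ τ ✓.
  V = {[j]}: π^{-1}(V) = {j} ∉ τ ✗.
  V = {[k]}: π^{-1}(V) = {k} ∈ τ ✓.
  V = {[j], [k]}: π^{-1}(V) = {j, k} ∈ τ ✓.
  V = {[l]}: π^{-1}(V) = {l} ∉ τ ✗.
  V = {[j], [l]}: π^{-1}(V) = {j, l} ∉ τ ✗.
  V = {[k], [l]}: π^{-1}(V) = {k, l} ∉ τ ✗.
  V = {[j], [k], [l]}: π^{-1}(V) = {j, k, l} ∈ τ ✓.
  V = {[m=n]}: π^{-1}(V) = {m, n} ∉ τ ✗.
  V = {[j], [m=n]}: π^{-1}(V) = {j, m, n} ∉ τ ✗.
  V = {[k], [m=n]}: π^{-1}(V) = {k, m, n} ∈ τ ✓.
  V = {[j], [k], [m=n]}: π^{-1}(V) = {j, k, m, n} ∈ τ ✓.
  V = {[l], [m=n]}: π^{-1}(V) = {l, m, n} ∉ τ ✗.
  V = {[j], [l], [m=n]}: π^{-1}(V) = {j, l, m, n} ∉ τ ✗.
  V = {[k], [l], [m=n]}: π^{-1}(V) = {k, l, m, n} ∉ τ ✗.
  V = {[j], [k], [l], [m=n]}: π^{-1}(V) = {j, k, l, m, n} ∈ τ ✓.
Open sets in the quotient: τ_Q = {{}, {[k]}, {[j], [k]}, {[j], [k], [l]}, {[k], [m=n]}, {[j], [k], [m=n]}, {[j], [k], [l], [m=n]}} (7 elements).


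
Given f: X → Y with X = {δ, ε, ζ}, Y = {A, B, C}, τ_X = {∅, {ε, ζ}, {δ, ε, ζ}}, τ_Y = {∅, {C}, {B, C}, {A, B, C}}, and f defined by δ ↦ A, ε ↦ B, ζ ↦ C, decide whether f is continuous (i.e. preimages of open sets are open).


f is NOT continuous.

Compute f^{-1}(U) for each U ∈ τ_Y:
  U = ∅: f^{-1}(U) = ∅ ∈ τ_X ✓.
  U = {C}: f^{-1}(U) = {ζ} ∉ τ_X ✗.
  U = {B, C}: f^{-1}(U) = {ε, ζ} ∈ τ_X ✓.
  U = {A, B, C}: f^{-1}(U) = {δ, ε, ζ} ∈ τ_X ✓.
Found U = {C} with f^{-1}(U) = {ζ} not in τ_X. Therefore f is NOT continuous.


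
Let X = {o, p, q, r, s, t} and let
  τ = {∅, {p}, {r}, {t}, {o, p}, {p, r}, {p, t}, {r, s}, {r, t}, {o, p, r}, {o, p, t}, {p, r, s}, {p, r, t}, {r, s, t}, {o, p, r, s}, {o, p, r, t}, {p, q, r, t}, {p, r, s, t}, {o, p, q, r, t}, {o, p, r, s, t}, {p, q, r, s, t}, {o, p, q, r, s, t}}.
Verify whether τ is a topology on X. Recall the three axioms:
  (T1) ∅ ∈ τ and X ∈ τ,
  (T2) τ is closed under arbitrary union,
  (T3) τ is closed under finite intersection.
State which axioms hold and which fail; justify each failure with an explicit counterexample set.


τ IS a topology on X.

Axiom (T1): ∅ ∈ τ? Yes; X ∈ τ? Yes.
Axiom (T2/T3): check pairwise unions and intersections of members of τ.
All pairwise intersections and unions checked — each lies in τ. Therefore τ satisfies (T1), (T2), (T3): it IS a topology on X.


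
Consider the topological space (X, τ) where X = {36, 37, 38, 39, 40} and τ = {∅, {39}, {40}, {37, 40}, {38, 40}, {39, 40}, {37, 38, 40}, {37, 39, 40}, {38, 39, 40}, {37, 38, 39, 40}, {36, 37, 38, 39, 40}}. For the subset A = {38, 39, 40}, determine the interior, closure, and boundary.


int(A) = {38, 39, 40}, cl(A) = {36, 37, 38, 39, 40}, ∂A = {36, 37}.

Closed sets in (X, τ) are complements of opens:
  closed(X, τ) = {∅, {36}, {36, 37}, {36, 38}, {36, 39}, {36, 37, 38}, {36, 37, 39}, {36, 38, 39}, {36, 37, 38, 39}, {36, 37, 38, 40}, {36, 37, 38, 39, 40}}.
int(A) = ⋃ {U ∈ τ : U ⊆ A}. Opens contained in A: ∅, {39}, {40}, {38, 40}, {39, 40}, {38, 39, 40}.
Taking the union of these: int(A) = {38, 39, 40}.
cl(A) = ⋂ {C closed : A ⊆ C}. Closed sets containing A: {36, 37, 38, 39, 40}.
Intersecting these: cl(A) = {36, 37, 38, 39, 40}.
∂A = cl(A) ∖ int(A) = {36, 37, 38, 39, 40} ∖ {38, 39, 40} = {36, 37}.


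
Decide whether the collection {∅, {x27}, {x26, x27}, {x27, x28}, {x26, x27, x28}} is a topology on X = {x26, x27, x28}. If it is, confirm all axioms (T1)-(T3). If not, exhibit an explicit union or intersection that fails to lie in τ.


τ IS a topology on X.

Axiom (T1): ∅ ∈ τ? Yes; X ∈ τ? Yes.
Axiom (T2/T3): check pairwise unions and intersections of members of τ.
All pairwise intersections and unions checked — each lies in τ. Therefore τ satisfies (T1), (T2), (T3): it IS a topology on X.


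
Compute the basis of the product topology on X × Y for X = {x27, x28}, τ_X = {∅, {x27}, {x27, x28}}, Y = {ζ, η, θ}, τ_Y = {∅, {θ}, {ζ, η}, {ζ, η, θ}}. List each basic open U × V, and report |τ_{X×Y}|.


Basis B = {∅ × ∅, {x27} × {θ}, {x27} × {ζ, η}, {x27, x28} × {θ}, {x27} × {ζ, η, θ}, {x27, x28} × {ζ, η}, {x27, x28} × {ζ, η, θ}}; |τ_{X×Y}| = 9.

Enumerate products U × V with U ∈ τ_X, V ∈ τ_Y (deduplicated):
  ∅ × ∅ = {} (∅)
  {x27} × {θ} = {(x27,θ)}
  {x27} × {ζ, η} = {(x27,ζ), (x27,η)}
  {x27, x28} × {θ} = {(x27,θ), (x28,θ)}
  {x27} × {ζ, η, θ} = {(x27,ζ), (x27,η), (x27,θ)}
  {x27, x28} × {ζ, η} = {(x27,ζ), (x27,η), (x28,ζ), (x28,η)}
  {x27, x28} × {ζ, η, θ} = {(x27,ζ), (x27,η), (x27,θ), (x28,ζ), (x28,η), (x28,θ)}
These 7 distinct sets form the basis B.
Close under arbitrary unions to get τ_{X×Y}; counting gives |τ_{X×Y}| = 9.


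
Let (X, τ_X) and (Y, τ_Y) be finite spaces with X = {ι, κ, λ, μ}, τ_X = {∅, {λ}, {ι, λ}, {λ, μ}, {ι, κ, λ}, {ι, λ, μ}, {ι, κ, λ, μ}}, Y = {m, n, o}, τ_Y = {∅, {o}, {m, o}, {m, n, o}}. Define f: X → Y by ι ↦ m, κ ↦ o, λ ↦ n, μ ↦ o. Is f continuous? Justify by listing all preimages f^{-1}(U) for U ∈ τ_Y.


f is NOT continuous.

Compute f^{-1}(U) for each U ∈ τ_Y:
  U = ∅: f^{-1}(U) = ∅ ∈ τ_X ✓.
  U = {o}: f^{-1}(U) = {κ, μ} ∉ τ_X ✗.
  U = {m, o}: f^{-1}(U) = {ι, κ, μ} ∉ τ_X ✗.
  U = {m, n, o}: f^{-1}(U) = {ι, κ, λ, μ} ∈ τ_X ✓.
Found U = {o} with f^{-1}(U) = {κ, μ} not in τ_X. Therefore f is NOT continuous.


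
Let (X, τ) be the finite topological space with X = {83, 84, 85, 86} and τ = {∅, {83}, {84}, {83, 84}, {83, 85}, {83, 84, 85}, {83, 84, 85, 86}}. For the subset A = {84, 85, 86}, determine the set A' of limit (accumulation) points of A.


A' = {86}

For each x ∈ X, list the open sets U ∈ τ with x ∈ U, then check whether U ∩ (A ∖ {x}) ≠ ∅ for every such U.
  x = 83: open {83} ∋ x has {83} ∩ (A ∖ {83}) = ∅, so x is NOT a limit point.
  x = 84: open {84} ∋ x has {84} ∩ (A ∖ {84}) = ∅, so x is NOT a limit point.
  x = 85: open {83, 85} ∋ x has {83, 85} ∩ (A ∖ {85}) = ∅, so x is NOT a limit point.
  x = 86: opens ∋ x are {83, 84, 85, 86}; each meets A ∖ {86}, so x IS a limit point.
Collecting: A' = {86}.


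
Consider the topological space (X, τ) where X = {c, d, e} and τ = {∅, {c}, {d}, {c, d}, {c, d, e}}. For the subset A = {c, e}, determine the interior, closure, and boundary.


int(A) = {c}, cl(A) = {c, e}, ∂A = {e}.

Closed sets in (X, τ) are complements of opens:
  closed(X, τ) = {∅, {e}, {c, e}, {d, e}, {c, d, e}}.
int(A) = ⋃ {U ∈ τ : U ⊆ A}. Opens contained in A: ∅, {c}.
Taking the union of these: int(A) = {c}.
cl(A) = ⋂ {C closed : A ⊆ C}. Closed sets containing A: {c, e}, {c, d, e}.
Intersecting these: cl(A) = {c, e}.
∂A = cl(A) ∖ int(A) = {c, e} ∖ {c} = {e}.


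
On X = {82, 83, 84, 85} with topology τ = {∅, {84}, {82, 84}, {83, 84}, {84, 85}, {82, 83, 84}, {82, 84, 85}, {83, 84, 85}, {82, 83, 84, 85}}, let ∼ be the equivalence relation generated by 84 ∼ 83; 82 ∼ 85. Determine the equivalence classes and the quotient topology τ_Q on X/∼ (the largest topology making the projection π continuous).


X/∼ = {[82=85], [83=84]}; |τ_Q| = 3.

Equivalence classes: [82=85], [83=84].
Quotient map π: X → X/∼ sends 82 ↦ [82=85], 83 ↦ [83=84], 84 ↦ [83=84], 85 ↦ [82=85].
For each subset V ⊆ X/∼, compute π^{-1}(V) ⊆ X and check whether π^{-1}(V) ∈ τ. V is open in τ_Q iff π^{-1}(V) ∈ τ.
  V = {}: π^{-1}(V) = ∅ ∈ τ ✓.
  V = {[82=85]}: π^{-1}(V) = {82, 85} ∉ τ ✗.
  V = {[83=84]}: π^{-1}(V) = {83, 84} ∈ τ ✓.
  V = {[82=85], [83=84]}: π^{-1}(V) = {82, 83, 84, 85} ∈ τ ✓.
Open sets in the quotient: τ_Q = {{}, {[83=84]}, {[82=85], [83=84]}} (3 elements).


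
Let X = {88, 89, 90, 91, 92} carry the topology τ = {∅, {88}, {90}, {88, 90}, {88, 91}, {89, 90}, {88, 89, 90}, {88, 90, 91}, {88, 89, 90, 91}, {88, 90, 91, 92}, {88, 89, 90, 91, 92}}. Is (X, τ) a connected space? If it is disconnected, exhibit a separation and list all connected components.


(X, τ) is connected.

Find clopen sets (U ∈ τ with X ∖ U ∈ τ):
  U = ∅, X ∖ U = {88, 89, 90, 91, 92} — both open, so U is clopen.
  U = {88, 89, 90, 91, 92}, X ∖ U = ∅ — both open, so U is clopen.
Only trivial clopens (∅ and X) exist, so (X, τ) is connected.
Compute connected components by grouping points that agree on all clopens:
  component: {88, 89, 90, 91, 92}


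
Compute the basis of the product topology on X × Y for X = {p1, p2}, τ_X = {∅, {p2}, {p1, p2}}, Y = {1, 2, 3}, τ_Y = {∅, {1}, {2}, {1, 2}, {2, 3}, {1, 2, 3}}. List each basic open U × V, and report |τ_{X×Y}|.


Basis B = {∅ × ∅, {p2} × {1}, {p2} × {2}, {p1, p2} × {1}, {p1, p2} × {2}, {p2} × {1, 2}, {p2} × {2, 3}, {p2} × {1, 2, 3}, {p1, p2} × {1, 2}, {p1, p2} × {2, 3}, {p1, p2} × {1, 2, 3}}; |τ_{X×Y}| = 18.

Enumerate products U × V with U ∈ τ_X, V ∈ τ_Y (deduplicated):
  ∅ × ∅ = {} (∅)
  {p2} × {1} = {(p2,1)}
  {p2} × {2} = {(p2,2)}
  {p1, p2} × {1} = {(p1,1), (p2,1)}
  {p1, p2} × {2} = {(p1,2), (p2,2)}
  {p2} × {1, 2} = {(p2,1), (p2,2)}
  {p2} × {2, 3} = {(p2,2), (p2,3)}
  {p2} × {1, 2, 3} = {(p2,1), (p2,2), (p2,3)}
  {p1, p2} × {1, 2} = {(p1,1), (p1,2), (p2,1), (p2,2)}
  {p1, p2} × {2, 3} = {(p1,2), (p1,3), (p2,2), (p2,3)}
  {p1, p2} × {1, 2, 3} = {(p1,1), (p1,2), (p1,3), (p2,1), (p2,2), (p2,3)}
These 11 distinct sets form the basis B.
Close under arbitrary unions to get τ_{X×Y}; counting gives |τ_{X×Y}| = 18.


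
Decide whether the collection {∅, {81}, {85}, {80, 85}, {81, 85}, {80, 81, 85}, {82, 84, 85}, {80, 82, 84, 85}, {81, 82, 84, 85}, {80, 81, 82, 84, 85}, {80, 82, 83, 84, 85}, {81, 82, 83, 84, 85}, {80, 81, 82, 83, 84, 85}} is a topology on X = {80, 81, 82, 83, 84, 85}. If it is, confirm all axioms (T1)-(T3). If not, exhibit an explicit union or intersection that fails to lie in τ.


τ is NOT a topology on X.

Axiom (T1): ∅ ∈ τ? Yes; X ∈ τ? Yes.
Axiom (T2/T3): check pairwise unions and intersections of members of τ.
Counterexample for (T3): {80, 82, 83, 84, 85} ∩ {81, 82, 83, 84, 85} = {82, 83, 84, 85} ∉ τ. Therefore τ is NOT a topology.


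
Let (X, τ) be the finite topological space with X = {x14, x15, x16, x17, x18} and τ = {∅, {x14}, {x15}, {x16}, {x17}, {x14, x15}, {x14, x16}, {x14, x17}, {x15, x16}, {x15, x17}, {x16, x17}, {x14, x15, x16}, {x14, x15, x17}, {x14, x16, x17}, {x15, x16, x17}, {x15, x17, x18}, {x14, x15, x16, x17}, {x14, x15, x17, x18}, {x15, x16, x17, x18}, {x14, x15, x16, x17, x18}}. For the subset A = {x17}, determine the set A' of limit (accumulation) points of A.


A' = {x18}

For each x ∈ X, list the open sets U ∈ τ with x ∈ U, then check whether U ∩ (A ∖ {x}) ≠ ∅ for every such U.
  x = x14: open {x14} ∋ x has {x14} ∩ (A ∖ {x14}) = ∅, so x is NOT a limit point.
  x = x15: open {x15} ∋ x has {x15} ∩ (A ∖ {x15}) = ∅, so x is NOT a limit point.
  x = x16: open {x16} ∋ x has {x16} ∩ (A ∖ {x16}) = ∅, so x is NOT a limit point.
  x = x17: open {x17} ∋ x has {x17} ∩ (A ∖ {x17}) = ∅, so x is NOT a limit point.
  x = x18: opens ∋ x are {x15, x17, x18}, {x14, x15, x17, x18}, {x15, x16, x17, x18}, {x14, x15, x16, x17, x18}; each meets A ∖ {x18}, so x IS a limit point.
Collecting: A' = {x18}.


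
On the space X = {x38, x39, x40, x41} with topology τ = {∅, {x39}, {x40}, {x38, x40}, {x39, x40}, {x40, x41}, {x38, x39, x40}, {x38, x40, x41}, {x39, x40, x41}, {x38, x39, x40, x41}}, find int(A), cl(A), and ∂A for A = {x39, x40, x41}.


int(A) = {x39, x40, x41}, cl(A) = {x38, x39, x40, x41}, ∂A = {x38}.

Closed sets in (X, τ) are complements of opens:
  closed(X, τ) = {∅, {x38}, {x39}, {x41}, {x38, x39}, {x38, x41}, {x39, x41}, {x38, x39, x41}, {x38, x40, x41}, {x38, x39, x40, x41}}.
int(A) = ⋃ {U ∈ τ : U ⊆ A}. Opens contained in A: ∅, {x39}, {x40}, {x39, x40}, {x40, x41}, {x39, x40, x41}.
Taking the union of these: int(A) = {x39, x40, x41}.
cl(A) = ⋂ {C closed : A ⊆ C}. Closed sets containing A: {x38, x39, x40, x41}.
Intersecting these: cl(A) = {x38, x39, x40, x41}.
∂A = cl(A) ∖ int(A) = {x38, x39, x40, x41} ∖ {x39, x40, x41} = {x38}.


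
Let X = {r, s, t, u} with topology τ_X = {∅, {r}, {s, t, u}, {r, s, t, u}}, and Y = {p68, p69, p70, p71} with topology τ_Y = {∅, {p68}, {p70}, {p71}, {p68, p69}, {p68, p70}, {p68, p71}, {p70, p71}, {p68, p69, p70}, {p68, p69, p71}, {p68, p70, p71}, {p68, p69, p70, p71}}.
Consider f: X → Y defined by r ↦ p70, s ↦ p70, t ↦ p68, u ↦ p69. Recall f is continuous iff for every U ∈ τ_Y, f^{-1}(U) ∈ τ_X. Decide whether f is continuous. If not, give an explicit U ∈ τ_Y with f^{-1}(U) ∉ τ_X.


f is NOT continuous.

Compute f^{-1}(U) for each U ∈ τ_Y:
  U = ∅: f^{-1}(U) = ∅ ∈ τ_X ✓.
  U = {p68}: f^{-1}(U) = {t} ∉ τ_X ✗.
  U = {p70}: f^{-1}(U) = {r, s} ∉ τ_X ✗.
  U = {p71}: f^{-1}(U) = ∅ ∈ τ_X ✓.
  U = {p68, p69}: f^{-1}(U) = {t, u} ∉ τ_X ✗.
  U = {p68, p70}: f^{-1}(U) = {r, s, t} ∉ τ_X ✗.
  U = {p68, p71}: f^{-1}(U) = {t} ∉ τ_X ✗.
  U = {p70, p71}: f^{-1}(U) = {r, s} ∉ τ_X ✗.
  U = {p68, p69, p70}: f^{-1}(U) = {r, s, t, u} ∈ τ_X ✓.
  U = {p68, p69, p71}: f^{-1}(U) = {t, u} ∉ τ_X ✗.
  U = {p68, p70, p71}: f^{-1}(U) = {r, s, t} ∉ τ_X ✗.
  U = {p68, p69, p70, p71}: f^{-1}(U) = {r, s, t, u} ∈ τ_X ✓.
Found U = {p68} with f^{-1}(U) = {t} not in τ_X. Therefore f is NOT continuous.


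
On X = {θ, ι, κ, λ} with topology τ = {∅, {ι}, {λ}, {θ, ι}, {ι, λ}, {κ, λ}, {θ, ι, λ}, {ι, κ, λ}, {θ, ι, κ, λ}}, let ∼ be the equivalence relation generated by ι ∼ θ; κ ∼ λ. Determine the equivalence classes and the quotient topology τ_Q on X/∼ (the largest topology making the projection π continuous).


X/∼ = {[θ=ι], [κ=λ]}; |τ_Q| = 4.

Equivalence classes: [θ=ι], [κ=λ].
Quotient map π: X → X/∼ sends θ ↦ [θ=ι], ι ↦ [θ=ι], κ ↦ [κ=λ], λ ↦ [κ=λ].
For each subset V ⊆ X/∼, compute π^{-1}(V) ⊆ X and check whether π^{-1}(V) ∈ τ. V is open in τ_Q iff π^{-1}(V) ∈ τ.
  V = {}: π^{-1}(V) = ∅ ∈ τ ✓.
  V = {[θ=ι]}: π^{-1}(V) = {θ, ι} ∈ τ ✓.
  V = {[κ=λ]}: π^{-1}(V) = {κ, λ} ∈ τ ✓.
  V = {[θ=ι], [κ=λ]}: π^{-1}(V) = {θ, ι, κ, λ} ∈ τ ✓.
Open sets in the quotient: τ_Q = {{}, {[θ=ι]}, {[κ=λ]}, {[θ=ι], [κ=λ]}} (4 elements).


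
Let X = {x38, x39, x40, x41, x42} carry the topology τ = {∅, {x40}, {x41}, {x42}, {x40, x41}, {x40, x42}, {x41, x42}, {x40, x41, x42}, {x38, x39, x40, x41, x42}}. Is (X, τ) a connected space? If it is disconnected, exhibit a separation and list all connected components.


(X, τ) is connected.

Find clopen sets (U ∈ τ with X ∖ U ∈ τ):
  U = ∅, X ∖ U = {x38, x39, x40, x41, x42} — both open, so U is clopen.
  U = {x38, x39, x40, x41, x42}, X ∖ U = ∅ — both open, so U is clopen.
Only trivial clopens (∅ and X) exist, so (X, τ) is connected.
Compute connected components by grouping points that agree on all clopens:
  component: {x38, x39, x40, x41, x42}


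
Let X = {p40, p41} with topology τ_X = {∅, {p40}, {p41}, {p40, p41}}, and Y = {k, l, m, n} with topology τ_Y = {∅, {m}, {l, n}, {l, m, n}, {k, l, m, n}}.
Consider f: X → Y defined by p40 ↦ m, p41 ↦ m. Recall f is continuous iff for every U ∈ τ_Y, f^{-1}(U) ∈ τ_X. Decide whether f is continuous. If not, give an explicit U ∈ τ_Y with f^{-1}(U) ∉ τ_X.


f IS continuous.

Compute f^{-1}(U) for each U ∈ τ_Y:
  U = ∅: f^{-1}(U) = ∅ ∈ τ_X ✓.
  U = {m}: f^{-1}(U) = {p40, p41} ∈ τ_X ✓.
  U = {l, n}: f^{-1}(U) = ∅ ∈ τ_X ✓.
  U = {l, m, n}: f^{-1}(U) = {p40, p41} ∈ τ_X ✓.
  U = {k, l, m, n}: f^{-1}(U) = {p40, p41} ∈ τ_X ✓.
Every preimage lies in τ_X, so f IS continuous.


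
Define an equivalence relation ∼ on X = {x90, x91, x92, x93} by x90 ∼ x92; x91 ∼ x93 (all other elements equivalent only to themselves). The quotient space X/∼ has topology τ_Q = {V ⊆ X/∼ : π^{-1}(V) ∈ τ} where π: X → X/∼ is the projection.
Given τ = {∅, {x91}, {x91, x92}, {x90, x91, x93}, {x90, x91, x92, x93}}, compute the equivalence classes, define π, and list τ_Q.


X/∼ = {[x90=x92], [x91=x93]}; |τ_Q| = 2.

Equivalence classes: [x90=x92], [x91=x93].
Quotient map π: X → X/∼ sends x90 ↦ [x90=x92], x91 ↦ [x91=x93], x92 ↦ [x90=x92], x93 ↦ [x91=x93].
For each subset V ⊆ X/∼, compute π^{-1}(V) ⊆ X and check whether π^{-1}(V) ∈ τ. V is open in τ_Q iff π^{-1}(V) ∈ τ.
  V = {}: π^{-1}(V) = ∅ ∈ τ ✓.
  V = {[x90=x92]}: π^{-1}(V) = {x90, x92} ∉ τ ✗.
  V = {[x91=x93]}: π^{-1}(V) = {x91, x93} ∉ τ ✗.
  V = {[x90=x92], [x91=x93]}: π^{-1}(V) = {x90, x91, x92, x93} ∈ τ ✓.
Open sets in the quotient: τ_Q = {{}, {[x90=x92], [x91=x93]}} (2 elements).


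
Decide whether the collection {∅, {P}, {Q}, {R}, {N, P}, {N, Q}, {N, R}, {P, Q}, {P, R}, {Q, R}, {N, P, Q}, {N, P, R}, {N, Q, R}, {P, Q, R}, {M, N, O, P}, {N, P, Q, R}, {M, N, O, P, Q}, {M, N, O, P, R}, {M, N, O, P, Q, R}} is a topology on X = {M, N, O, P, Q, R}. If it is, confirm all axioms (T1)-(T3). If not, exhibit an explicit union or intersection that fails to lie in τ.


τ is NOT a topology on X.

Axiom (T1): ∅ ∈ τ? Yes; X ∈ τ? Yes.
Axiom (T2/T3): check pairwise unions and intersections of members of τ.
Counterexample for (T3): {N, P} ∩ {N, Q} = {N} ∉ τ. Therefore τ is NOT a topology.


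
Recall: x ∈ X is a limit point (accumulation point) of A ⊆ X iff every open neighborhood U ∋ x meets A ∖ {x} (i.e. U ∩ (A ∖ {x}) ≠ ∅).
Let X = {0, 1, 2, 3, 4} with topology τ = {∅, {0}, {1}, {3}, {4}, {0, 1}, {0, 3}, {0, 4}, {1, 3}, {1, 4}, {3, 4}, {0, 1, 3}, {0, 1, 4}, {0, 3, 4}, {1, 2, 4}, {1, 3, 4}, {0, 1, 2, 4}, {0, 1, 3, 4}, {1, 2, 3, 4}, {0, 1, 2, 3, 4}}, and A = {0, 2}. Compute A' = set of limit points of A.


A' = ∅

For each x ∈ X, list the open sets U ∈ τ with x ∈ U, then check whether U ∩ (A ∖ {x}) ≠ ∅ for every such U.
  x = 0: open {0} ∋ x has {0} ∩ (A ∖ {0}) = ∅, so x is NOT a limit point.
  x = 1: open {1} ∋ x has {1} ∩ (A ∖ {1}) = ∅, so x is NOT a limit point.
  x = 2: open {1, 2, 4} ∋ x has {1, 2, 4} ∩ (A ∖ {2}) = ∅, so x is NOT a limit point.
  x = 3: open {3} ∋ x has {3} ∩ (A ∖ {3}) = ∅, so x is NOT a limit point.
  x = 4: open {4} ∋ x has {4} ∩ (A ∖ {4}) = ∅, so x is NOT a limit point.
Collecting: A' = ∅.


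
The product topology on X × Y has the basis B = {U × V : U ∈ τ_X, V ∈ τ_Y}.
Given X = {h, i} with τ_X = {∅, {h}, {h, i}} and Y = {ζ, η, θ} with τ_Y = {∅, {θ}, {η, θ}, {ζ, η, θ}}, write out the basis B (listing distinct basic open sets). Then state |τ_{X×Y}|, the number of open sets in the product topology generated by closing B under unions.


Basis B = {∅ × ∅, {h} × {θ}, {h} × {η, θ}, {h, i} × {θ}, {h} × {ζ, η, θ}, {h, i} × {η, θ}, {h, i} × {ζ, η, θ}}; |τ_{X×Y}| = 10.

Enumerate products U × V with U ∈ τ_X, V ∈ τ_Y (deduplicated):
  ∅ × ∅ = {} (∅)
  {h} × {θ} = {(h,θ)}
  {h} × {η, θ} = {(h,η), (h,θ)}
  {h, i} × {θ} = {(h,θ), (i,θ)}
  {h} × {ζ, η, θ} = {(h,ζ), (h,η), (h,θ)}
  {h, i} × {η, θ} = {(h,η), (h,θ), (i,η), (i,θ)}
  {h, i} × {ζ, η, θ} = {(h,ζ), (h,η), (h,θ), (i,ζ), (i,η), (i,θ)}
These 7 distinct sets form the basis B.
Close under arbitrary unions to get τ_{X×Y}; counting gives |τ_{X×Y}| = 10.


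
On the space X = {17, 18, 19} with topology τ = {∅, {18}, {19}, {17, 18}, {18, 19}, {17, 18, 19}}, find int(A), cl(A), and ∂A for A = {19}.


int(A) = {19}, cl(A) = {19}, ∂A = ∅.

Closed sets in (X, τ) are complements of opens:
  closed(X, τ) = {∅, {17}, {19}, {17, 18}, {17, 19}, {17, 18, 19}}.
int(A) = ⋃ {U ∈ τ : U ⊆ A}. Opens contained in A: ∅, {19}.
Taking the union of these: int(A) = {19}.
cl(A) = ⋂ {C closed : A ⊆ C}. Closed sets containing A: {19}, {17, 19}, {17, 18, 19}.
Intersecting these: cl(A) = {19}.
∂A = cl(A) ∖ int(A) = {19} ∖ {19} = ∅.


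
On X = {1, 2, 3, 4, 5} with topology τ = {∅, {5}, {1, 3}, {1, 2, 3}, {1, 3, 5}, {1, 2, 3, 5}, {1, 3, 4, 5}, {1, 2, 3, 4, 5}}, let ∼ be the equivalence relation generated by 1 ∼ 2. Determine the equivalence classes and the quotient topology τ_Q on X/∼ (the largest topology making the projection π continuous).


X/∼ = {[1=2], [3], [4], [5]}; |τ_Q| = 5.

Equivalence classes: [1=2], [3], [4], [5].
Quotient map π: X → X/∼ sends 1 ↦ [1=2], 2 ↦ [1=2], 3 ↦ [3], 4 ↦ [4], 5 ↦ [5].
For each subset V ⊆ X/∼, compute π^{-1}(V) ⊆ X and check whether π^{-1}(V) ∈ τ. V is open in τ_Q iff π^{-1}(V) ∈ τ.
  V = {}: π^{-1}(V) = ∅ ∈ τ ✓.
  V = {[1=2]}: π^{-1}(V) = {1, 2} ∉ τ ✗.
  V = {[3]}: π^{-1}(V) = {3} ∉ τ ✗.
  V = {[1=2], [3]}: π^{-1}(V) = {1, 2, 3} ∈ τ ✓.
  V = {[4]}: π^{-1}(V) = {4} ∉ τ ✗.
  V = {[1=2], [4]}: π^{-1}(V) = {1, 2, 4} ∉ τ ✗.
  V = {[3], [4]}: π^{-1}(V) = {3, 4} ∉ τ ✗.
  V = {[1=2], [3], [4]}: π^{-1}(V) = {1, 2, 3, 4} ∉ τ ✗.
  V = {[5]}: π^{-1}(V) = {5} ∈ τ ✓.
  V = {[1=2], [5]}: π^{-1}(V) = {1, 2, 5} ∉ τ ✗.
  V = {[3], [5]}: π^{-1}(V) = {3, 5} ∉ τ ✗.
  V = {[1=2], [3], [5]}: π^{-1}(V) = {1, 2, 3, 5} ∈ τ ✓.
  V = {[4], [5]}: π^{-1}(V) = {4, 5} ∉ τ ✗.
  V = {[1=2], [4], [5]}: π^{-1}(V) = {1, 2, 4, 5} ∉ τ ✗.
  V = {[3], [4], [5]}: π^{-1}(V) = {3, 4, 5} ∉ τ ✗.
  V = {[1=2], [3], [4], [5]}: π^{-1}(V) = {1, 2, 3, 4, 5} ∈ τ ✓.
Open sets in the quotient: τ_Q = {{}, {[1=2], [3]}, {[5]}, {[1=2], [3], [5]}, {[1=2], [3], [4], [5]}} (5 elements).


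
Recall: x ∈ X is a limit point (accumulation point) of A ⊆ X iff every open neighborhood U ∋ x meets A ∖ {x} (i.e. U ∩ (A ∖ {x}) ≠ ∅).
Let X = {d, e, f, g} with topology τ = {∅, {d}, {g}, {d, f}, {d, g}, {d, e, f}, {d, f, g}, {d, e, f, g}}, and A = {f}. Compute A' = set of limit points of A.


A' = {e}

For each x ∈ X, list the open sets U ∈ τ with x ∈ U, then check whether U ∩ (A ∖ {x}) ≠ ∅ for every such U.
  x = d: open {d} ∋ x has {d} ∩ (A ∖ {d}) = ∅, so x is NOT a limit point.
  x = e: opens ∋ x are {d, e, f}, {d, e, f, g}; each meets A ∖ {e}, so x IS a limit point.
  x = f: open {d, f} ∋ x has {d, f} ∩ (A ∖ {f}) = ∅, so x is NOT a limit point.
  x = g: open {g} ∋ x has {g} ∩ (A ∖ {g}) = ∅, so x is NOT a limit point.
Collecting: A' = {e}.


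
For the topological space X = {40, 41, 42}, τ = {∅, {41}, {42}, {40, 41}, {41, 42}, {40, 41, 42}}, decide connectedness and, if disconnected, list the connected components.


(X, τ) is disconnected; components = [{42}, {40, 41}].

Find clopen sets (U ∈ τ with X ∖ U ∈ τ):
  U = ∅, X ∖ U = {40, 41, 42} — both open, so U is clopen.
  U = {42}, X ∖ U = {40, 41} — both open, so U is clopen.
  U = {40, 41}, X ∖ U = {42} — both open, so U is clopen.
  U = {40, 41, 42}, X ∖ U = ∅ — both open, so U is clopen.
Nontrivial clopen(s) exist: e.g. {40, 41}. So (X, τ) is disconnected.
Compute connected components by grouping points that agree on all clopens:
  component: {42}
  component: {40, 41}


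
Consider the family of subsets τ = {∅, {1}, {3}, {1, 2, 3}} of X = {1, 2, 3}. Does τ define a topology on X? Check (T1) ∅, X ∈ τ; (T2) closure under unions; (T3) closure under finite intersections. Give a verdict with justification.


τ is NOT a topology on X.

Axiom (T1): ∅ ∈ τ? Yes; X ∈ τ? Yes.
Axiom (T2/T3): check pairwise unions and intersections of members of τ.
Counterexample for (T2): {1} ∪ {3} = {1, 3} ∉ τ. Therefore τ is NOT a topology.


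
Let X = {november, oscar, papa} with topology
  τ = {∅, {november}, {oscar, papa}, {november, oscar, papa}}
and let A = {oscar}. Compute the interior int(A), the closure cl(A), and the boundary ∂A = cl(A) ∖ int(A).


int(A) = ∅, cl(A) = {oscar, papa}, ∂A = {oscar, papa}.

Closed sets in (X, τ) are complements of opens:
  closed(X, τ) = {∅, {november}, {oscar, papa}, {november, oscar, papa}}.
int(A) = ⋃ {U ∈ τ : U ⊆ A}. Opens contained in A: ∅.
Taking the union of these: int(A) = ∅.
cl(A) = ⋂ {C closed : A ⊆ C}. Closed sets containing A: {oscar, papa}, {november, oscar, papa}.
Intersecting these: cl(A) = {oscar, papa}.
∂A = cl(A) ∖ int(A) = {oscar, papa} ∖ ∅ = {oscar, papa}.


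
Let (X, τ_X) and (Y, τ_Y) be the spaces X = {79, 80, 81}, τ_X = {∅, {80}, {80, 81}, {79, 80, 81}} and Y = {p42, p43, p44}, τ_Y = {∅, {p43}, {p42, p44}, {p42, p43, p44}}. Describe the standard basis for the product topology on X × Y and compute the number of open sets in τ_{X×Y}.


Basis B = {∅ × ∅, {80} × {p43}, {80} × {p42, p44}, {80, 81} × {p43}, {79, 80, 81} × {p43}, {80} × {p42, p43, p44}, {80, 81} × {p42, p44}, {79, 80, 81} × {p42, p44}, {80, 81} × {p42, p43, p44}, {79, 80, 81} × {p42, p43, p44}}; |τ_{X×Y}| = 16.

Enumerate products U × V with U ∈ τ_X, V ∈ τ_Y (deduplicated):
  ∅ × ∅ = {} (∅)
  {80} × {p43} = {(80,p43)}
  {80} × {p42, p44} = {(80,p42), (80,p44)}
  {80, 81} × {p43} = {(80,p43), (81,p43)}
  {79, 80, 81} × {p43} = {(79,p43), (80,p43), (81,p43)}
  {80} × {p42, p43, p44} = {(80,p42), (80,p43), (80,p44)}
  {80, 81} × {p42, p44} = {(80,p42), (80,p44), (81,p42), (81,p44)}
  {79, 80, 81} × {p42, p44} = {(79,p42), (79,p44), (80,p42), (80,p44), (81,p42), (81,p44)}
  {80, 81} × {p42, p43, p44} = {(80,p42), (80,p43), (80,p44), (81,p42), (81,p43), (81,p44)}
  {79, 80, 81} × {p42, p43, p44} = {(79,p42), (79,p43), (79,p44), (80,p42), (80,p43), (80,p44), (81,p42), (81,p43), (81,p44)}
These 10 distinct sets form the basis B.
Close under arbitrary unions to get τ_{X×Y}; counting gives |τ_{X×Y}| = 16.


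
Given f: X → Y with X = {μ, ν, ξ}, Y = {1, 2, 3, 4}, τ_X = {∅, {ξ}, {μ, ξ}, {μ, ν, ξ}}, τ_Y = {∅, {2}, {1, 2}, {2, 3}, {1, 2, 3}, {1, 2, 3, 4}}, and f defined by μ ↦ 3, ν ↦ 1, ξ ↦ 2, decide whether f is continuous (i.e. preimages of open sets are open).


f is NOT continuous.

Compute f^{-1}(U) for each U ∈ τ_Y:
  U = ∅: f^{-1}(U) = ∅ ∈ τ_X ✓.
  U = {2}: f^{-1}(U) = {ξ} ∈ τ_X ✓.
  U = {1, 2}: f^{-1}(U) = {ν, ξ} ∉ τ_X ✗.
  U = {2, 3}: f^{-1}(U) = {μ, ξ} ∈ τ_X ✓.
  U = {1, 2, 3}: f^{-1}(U) = {μ, ν, ξ} ∈ τ_X ✓.
  U = {1, 2, 3, 4}: f^{-1}(U) = {μ, ν, ξ} ∈ τ_X ✓.
Found U = {1, 2} with f^{-1}(U) = {ν, ξ} not in τ_X. Therefore f is NOT continuous.


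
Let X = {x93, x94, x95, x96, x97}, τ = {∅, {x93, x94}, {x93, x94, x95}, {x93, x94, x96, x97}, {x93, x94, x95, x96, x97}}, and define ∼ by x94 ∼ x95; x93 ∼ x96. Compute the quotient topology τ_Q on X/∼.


X/∼ = {[x93=x96], [x94=x95], [x97]}; |τ_Q| = 2.

Equivalence classes: [x93=x96], [x94=x95], [x97].
Quotient map π: X → X/∼ sends x93 ↦ [x93=x96], x94 ↦ [x94=x95], x95 ↦ [x94=x95], x96 ↦ [x93=x96], x97 ↦ [x97].
For each subset V ⊆ X/∼, compute π^{-1}(V) ⊆ X and check whether π^{-1}(V) ∈ τ. V is open in τ_Q iff π^{-1}(V) ∈ τ.
  V = {}: π^{-1}(V) = ∅ ∈ τ ✓.
  V = {[x93=x96]}: π^{-1}(V) = {x93, x96} ∉ τ ✗.
  V = {[x94=x95]}: π^{-1}(V) = {x94, x95} ∉ τ ✗.
  V = {[x93=x96], [x94=x95]}: π^{-1}(V) = {x93, x94, x95, x96} ∉ τ ✗.
  V = {[x97]}: π^{-1}(V) = {x97} ∉ τ ✗.
  V = {[x93=x96], [x97]}: π^{-1}(V) = {x93, x96, x97} ∉ τ ✗.
  V = {[x94=x95], [x97]}: π^{-1}(V) = {x94, x95, x97} ∉ τ ✗.
  V = {[x93=x96], [x94=x95], [x97]}: π^{-1}(V) = {x93, x94, x95, x96, x97} ∈ τ ✓.
Open sets in the quotient: τ_Q = {{}, {[x93=x96], [x94=x95], [x97]}} (2 elements).


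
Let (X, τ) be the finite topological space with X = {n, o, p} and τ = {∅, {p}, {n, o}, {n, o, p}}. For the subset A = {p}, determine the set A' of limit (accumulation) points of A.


A' = ∅

For each x ∈ X, list the open sets U ∈ τ with x ∈ U, then check whether U ∩ (A ∖ {x}) ≠ ∅ for every such U.
  x = n: open {n, o} ∋ x has {n, o} ∩ (A ∖ {n}) = ∅, so x is NOT a limit point.
  x = o: open {n, o} ∋ x has {n, o} ∩ (A ∖ {o}) = ∅, so x is NOT a limit point.
  x = p: open {p} ∋ x has {p} ∩ (A ∖ {p}) = ∅, so x is NOT a limit point.
Collecting: A' = ∅.


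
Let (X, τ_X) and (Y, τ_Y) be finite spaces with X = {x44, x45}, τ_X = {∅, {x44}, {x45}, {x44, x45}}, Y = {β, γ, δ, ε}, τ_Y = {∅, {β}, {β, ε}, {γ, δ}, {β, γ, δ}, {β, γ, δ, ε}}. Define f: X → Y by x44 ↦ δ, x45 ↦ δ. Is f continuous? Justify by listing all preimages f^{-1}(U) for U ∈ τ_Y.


f IS continuous.

Compute f^{-1}(U) for each U ∈ τ_Y:
  U = ∅: f^{-1}(U) = ∅ ∈ τ_X ✓.
  U = {β}: f^{-1}(U) = ∅ ∈ τ_X ✓.
  U = {β, ε}: f^{-1}(U) = ∅ ∈ τ_X ✓.
  U = {γ, δ}: f^{-1}(U) = {x44, x45} ∈ τ_X ✓.
  U = {β, γ, δ}: f^{-1}(U) = {x44, x45} ∈ τ_X ✓.
  U = {β, γ, δ, ε}: f^{-1}(U) = {x44, x45} ∈ τ_X ✓.
Every preimage lies in τ_X, so f IS continuous.


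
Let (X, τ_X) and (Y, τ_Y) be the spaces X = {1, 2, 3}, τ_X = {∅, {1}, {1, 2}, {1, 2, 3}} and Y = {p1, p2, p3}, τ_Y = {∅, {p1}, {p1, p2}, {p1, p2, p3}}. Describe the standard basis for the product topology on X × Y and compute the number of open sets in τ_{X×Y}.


Basis B = {∅ × ∅, {1} × {p1}, {1} × {p1, p2}, {1, 2} × {p1}, {1} × {p1, p2, p3}, {1, 2, 3} × {p1}, {1, 2} × {p1, p2}, {1, 2} × {p1, p2, p3}, {1, 2, 3} × {p1, p2}, {1, 2, 3} × {p1, p2, p3}}; |τ_{X×Y}| = 20.

Enumerate products U × V with U ∈ τ_X, V ∈ τ_Y (deduplicated):
  ∅ × ∅ = {} (∅)
  {1} × {p1} = {(1,p1)}
  {1} × {p1, p2} = {(1,p1), (1,p2)}
  {1, 2} × {p1} = {(1,p1), (2,p1)}
  {1} × {p1, p2, p3} = {(1,p1), (1,p2), (1,p3)}
  {1, 2, 3} × {p1} = {(1,p1), (2,p1), (3,p1)}
  {1, 2} × {p1, p2} = {(1,p1), (1,p2), (2,p1), (2,p2)}
  {1, 2} × {p1, p2, p3} = {(1,p1), (1,p2), (1,p3), (2,p1), (2,p2), (2,p3)}
  {1, 2, 3} × {p1, p2} = {(1,p1), (1,p2), (2,p1), (2,p2), (3,p1), (3,p2)}
  {1, 2, 3} × {p1, p2, p3} = {(1,p1), (1,p2), (1,p3), (2,p1), (2,p2), (2,p3), (3,p1), (3,p2), (3,p3)}
These 10 distinct sets form the basis B.
Close under arbitrary unions to get τ_{X×Y}; counting gives |τ_{X×Y}| = 20.


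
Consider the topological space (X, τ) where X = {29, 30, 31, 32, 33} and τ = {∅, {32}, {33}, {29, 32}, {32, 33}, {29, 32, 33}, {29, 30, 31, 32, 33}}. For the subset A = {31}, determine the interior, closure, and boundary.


int(A) = ∅, cl(A) = {30, 31}, ∂A = {30, 31}.

Closed sets in (X, τ) are complements of opens:
  closed(X, τ) = {∅, {30, 31}, {29, 30, 31}, {30, 31, 33}, {29, 30, 31, 32}, {29, 30, 31, 33}, {29, 30, 31, 32, 33}}.
int(A) = ⋃ {U ∈ τ : U ⊆ A}. Opens contained in A: ∅.
Taking the union of these: int(A) = ∅.
cl(A) = ⋂ {C closed : A ⊆ C}. Closed sets containing A: {30, 31}, {29, 30, 31}, {30, 31, 33}, {29, 30, 31, 32}, {29, 30, 31, 33}, {29, 30, 31, 32, 33}.
Intersecting these: cl(A) = {30, 31}.
∂A = cl(A) ∖ int(A) = {30, 31} ∖ ∅ = {30, 31}.
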